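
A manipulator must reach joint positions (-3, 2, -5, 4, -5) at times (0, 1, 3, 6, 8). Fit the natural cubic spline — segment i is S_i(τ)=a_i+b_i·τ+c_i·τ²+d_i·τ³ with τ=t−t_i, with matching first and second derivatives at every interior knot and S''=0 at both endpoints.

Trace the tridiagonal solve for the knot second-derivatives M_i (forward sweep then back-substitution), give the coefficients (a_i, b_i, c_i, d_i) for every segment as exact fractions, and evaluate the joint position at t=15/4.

  seg 0: a=-3 b=6957/1012 c=0 d=-1897/1012
  seg 1: a=2 b=633/506 c=-5691/1012 d=3287/2024
  seg 2: a=-5 b=-444/253 c=2085/506 d=-1283/1518
  seg 3: a=4 b=75/506 c=-882/253 d=147/253
S(15/4) = -12821/2944

Δ: Δ0=5, Δ1=-7/2, Δ2=3, Δ3=-9/2
row 1: diag=6, rhs=-51; c'=1/3, d'=-17/2
row 2: denom=10−2·1/3=28/3; d'=(39−2·-17/2)/(28/3)=6
row 3: denom=10−3·9/28=253/28; d'=(-45−3·6)/(253/28)=-1764/253
back: M3=-1764/253
back: M2=6−9/28·-1764/253=2085/253
back: M1=-17/2−1/3·2085/253=-5691/506
M: M0=0, M1=-5691/506, M2=2085/253, M3=-1764/253, M4=0
seg 0: a=-3, c=M0/2=0, d=(M1−M0)/(6·1)=-1897/1012, b=Δ0−h0·(2M0+M1)/6=6957/1012
seg 1: a=2, c=M1/2=-5691/1012, d=(M2−M1)/(6·2)=3287/2024, b=Δ1−h1·(2M1+M2)/6=633/506
seg 2: a=-5, c=M2/2=2085/506, d=(M3−M2)/(6·3)=-1283/1518, b=Δ2−h2·(2M2+M3)/6=-444/253
seg 3: a=4, c=M3/2=-882/253, d=(M4−M3)/(6·2)=147/253, b=Δ3−h3·(2M3+M4)/6=75/506
t_q=15/4 → seg 2, τ=3/4; S=-5+-444/253·τ+2085/506·τ²+-1283/1518·τ³=-12821/2944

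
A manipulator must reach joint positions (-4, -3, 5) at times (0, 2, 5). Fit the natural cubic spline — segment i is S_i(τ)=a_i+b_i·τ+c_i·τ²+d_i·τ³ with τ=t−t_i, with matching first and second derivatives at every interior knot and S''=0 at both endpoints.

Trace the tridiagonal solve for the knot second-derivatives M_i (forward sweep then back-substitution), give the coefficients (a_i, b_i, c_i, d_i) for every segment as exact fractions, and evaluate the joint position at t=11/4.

  seg 0: a=-4 b=1/15 c=0 d=13/120
  seg 1: a=-3 b=41/30 c=13/20 d=-13/180
S(11/4) = -2099/1280

Δ: Δ0=1/2, Δ1=8/3
row 1: diag=10, rhs=13; c'=3/10, d'=13/10
back: M1=13/10
M: M0=0, M1=13/10, M2=0
seg 0: a=-4, c=M0/2=0, d=(M1−M0)/(6·2)=13/120, b=Δ0−h0·(2M0+M1)/6=1/15
seg 1: a=-3, c=M1/2=13/20, d=(M2−M1)/(6·3)=-13/180, b=Δ1−h1·(2M1+M2)/6=41/30
t_q=11/4 → seg 1, τ=3/4; S=-3+41/30·τ+13/20·τ²+-13/180·τ³=-2099/1280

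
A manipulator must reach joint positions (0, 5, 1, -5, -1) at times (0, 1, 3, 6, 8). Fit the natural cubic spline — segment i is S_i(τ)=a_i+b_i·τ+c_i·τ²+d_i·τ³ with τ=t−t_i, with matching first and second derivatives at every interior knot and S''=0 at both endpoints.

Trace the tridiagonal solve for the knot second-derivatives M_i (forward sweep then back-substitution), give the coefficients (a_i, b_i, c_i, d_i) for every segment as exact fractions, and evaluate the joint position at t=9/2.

Δ: Δ0=5, Δ1=-2, Δ2=-2, Δ3=2
row 1: diag=6, rhs=-42; c'=1/3, d'=-7
row 2: denom=10−2·1/3=28/3; d'=(0−2·-7)/(28/3)=3/2
row 3: denom=10−3·9/28=253/28; d'=(24−3·3/2)/(253/28)=546/253
back: M3=546/253
back: M2=3/2−9/28·546/253=204/253
back: M1=-7−1/3·204/253=-1839/253
M: M0=0, M1=-1839/253, M2=204/253, M3=546/253, M4=0
seg 0: a=0, c=M0/2=0, d=(M1−M0)/(6·1)=-613/506, b=Δ0−h0·(2M0+M1)/6=3143/506
seg 1: a=5, c=M1/2=-1839/506, d=(M2−M1)/(6·2)=681/1012, b=Δ1−h1·(2M1+M2)/6=652/253
seg 2: a=1, c=M2/2=102/253, d=(M3−M2)/(6·3)=19/253, b=Δ2−h2·(2M2+M3)/6=-983/253
seg 3: a=-5, c=M3/2=273/253, d=(M4−M3)/(6·2)=-91/506, b=Δ3−h3·(2M3+M4)/6=142/253
t_q=9/2 → seg 2, τ=3/2; S=1+-983/253·τ+102/253·τ²+19/253·τ³=-7423/2024

  seg 0: a=0 b=3143/506 c=0 d=-613/506
  seg 1: a=5 b=652/253 c=-1839/506 d=681/1012
  seg 2: a=1 b=-983/253 c=102/253 d=19/253
  seg 3: a=-5 b=142/253 c=273/253 d=-91/506
S(9/2) = -7423/2024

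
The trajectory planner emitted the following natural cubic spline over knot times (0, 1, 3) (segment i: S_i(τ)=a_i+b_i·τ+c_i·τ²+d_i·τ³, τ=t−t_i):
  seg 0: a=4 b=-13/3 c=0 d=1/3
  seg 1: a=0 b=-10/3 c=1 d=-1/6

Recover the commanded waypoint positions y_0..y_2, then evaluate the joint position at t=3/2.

y_0 = S_0(0) = a_0 = 4
y_1 = S_1(0) = a_1 = 0
y_2 = S_1(2) = -4
t_q=3/2 is in segment 1 (τ=1/2); S_1(τ)=-23/16

y_0=4 y_1=0 y_2=-4
S(3/2) = -23/16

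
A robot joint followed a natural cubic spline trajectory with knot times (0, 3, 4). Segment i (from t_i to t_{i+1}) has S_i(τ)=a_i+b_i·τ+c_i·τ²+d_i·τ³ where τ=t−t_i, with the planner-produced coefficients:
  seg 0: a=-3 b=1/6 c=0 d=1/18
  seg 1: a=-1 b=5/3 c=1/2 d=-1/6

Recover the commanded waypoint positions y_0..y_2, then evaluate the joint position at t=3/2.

y_0=-3 y_1=-1 y_2=1
S(3/2) = -41/16

y_0 = S_0(0) = a_0 = -3
y_1 = S_1(0) = a_1 = -1
y_2 = S_1(1) = 1
t_q=3/2 is in segment 0 (τ=3/2); S_0(τ)=-41/16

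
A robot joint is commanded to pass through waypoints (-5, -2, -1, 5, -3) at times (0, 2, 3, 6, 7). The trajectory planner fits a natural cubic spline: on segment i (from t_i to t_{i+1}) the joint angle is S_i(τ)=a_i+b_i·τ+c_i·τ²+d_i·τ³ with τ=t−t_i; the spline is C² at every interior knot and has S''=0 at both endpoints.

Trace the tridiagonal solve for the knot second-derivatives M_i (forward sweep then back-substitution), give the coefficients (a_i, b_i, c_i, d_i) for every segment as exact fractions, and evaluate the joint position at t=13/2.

  seg 0: a=-5 b=307/161 c=0 d=-131/1288
  seg 1: a=-2 b=221/322 c=-393/644 d=85/92
  seg 2: a=-1 b=1441/644 c=348/161 d=-481/644
  seg 3: a=5 b=-1597/322 c=-2937/644 d=979/644
S(13/2) = 8089/5152

Δ: Δ0=3/2, Δ1=1, Δ2=2, Δ3=-8
row 1: diag=6, rhs=-3; c'=1/6, d'=-1/2
row 2: denom=8−1·1/6=47/6; d'=(6−1·-1/2)/(47/6)=39/47
row 3: denom=8−3·18/47=322/47; d'=(-60−3·39/47)/(322/47)=-2937/322
back: M3=-2937/322
back: M2=39/47−18/47·-2937/322=696/161
back: M1=-1/2−1/6·696/161=-393/322
M: M0=0, M1=-393/322, M2=696/161, M3=-2937/322, M4=0
seg 0: a=-5, c=M0/2=0, d=(M1−M0)/(6·2)=-131/1288, b=Δ0−h0·(2M0+M1)/6=307/161
seg 1: a=-2, c=M1/2=-393/644, d=(M2−M1)/(6·1)=85/92, b=Δ1−h1·(2M1+M2)/6=221/322
seg 2: a=-1, c=M2/2=348/161, d=(M3−M2)/(6·3)=-481/644, b=Δ2−h2·(2M2+M3)/6=1441/644
seg 3: a=5, c=M3/2=-2937/644, d=(M4−M3)/(6·1)=979/644, b=Δ3−h3·(2M3+M4)/6=-1597/322
t_q=13/2 → seg 3, τ=1/2; S=5+-1597/322·τ+-2937/644·τ²+979/644·τ³=8089/5152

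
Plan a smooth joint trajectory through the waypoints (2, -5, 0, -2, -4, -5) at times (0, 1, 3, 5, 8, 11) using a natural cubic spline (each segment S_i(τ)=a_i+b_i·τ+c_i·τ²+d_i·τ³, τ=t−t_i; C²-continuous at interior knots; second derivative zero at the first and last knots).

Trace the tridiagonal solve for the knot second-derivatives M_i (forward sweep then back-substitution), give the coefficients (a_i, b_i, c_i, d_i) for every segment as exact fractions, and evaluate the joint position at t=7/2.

  seg 0: a=2 b=-13647/1532 c=0 d=2923/1532
  seg 1: a=-5 b=-2439/766 c=8769/1532 d=-4415/3064
  seg 2: a=0 b=927/383 c=-1119/383 d=232/383
  seg 3: a=-2 b=-765/383 c=273/383 d=-928/10341
  seg 4: a=-4 b=-55/383 c=-109/1149 d=109/10341
S(7/2) = 851/1532

Δ: Δ0=-7, Δ1=5/2, Δ2=-1, Δ3=-2/3, Δ4=-1/3
row 1: diag=6, rhs=57; c'=1/3, d'=19/2
row 2: denom=8−2·1/3=22/3; d'=(-21−2·19/2)/(22/3)=-60/11
row 3: denom=10−2·3/11=104/11; d'=(2−2·-60/11)/(104/11)=71/52
row 4: denom=12−3·33/104=1149/104; d'=(2−3·71/52)/(1149/104)=-218/1149
back: M4=-218/1149
back: M3=71/52−33/104·-218/1149=546/383
back: M2=-60/11−3/11·546/383=-2238/383
back: M1=19/2−1/3·-2238/383=8769/766
M: M0=0, M1=8769/766, M2=-2238/383, M3=546/383, M4=-218/1149, M5=0
seg 0: a=2, c=M0/2=0, d=(M1−M0)/(6·1)=2923/1532, b=Δ0−h0·(2M0+M1)/6=-13647/1532
seg 1: a=-5, c=M1/2=8769/1532, d=(M2−M1)/(6·2)=-4415/3064, b=Δ1−h1·(2M1+M2)/6=-2439/766
seg 2: a=0, c=M2/2=-1119/383, d=(M3−M2)/(6·2)=232/383, b=Δ2−h2·(2M2+M3)/6=927/383
seg 3: a=-2, c=M3/2=273/383, d=(M4−M3)/(6·3)=-928/10341, b=Δ3−h3·(2M3+M4)/6=-765/383
seg 4: a=-4, c=M4/2=-109/1149, d=(M5−M4)/(6·3)=109/10341, b=Δ4−h4·(2M4+M5)/6=-55/383
t_q=7/2 → seg 2, τ=1/2; S=0+927/383·τ+-1119/383·τ²+232/383·τ³=851/1532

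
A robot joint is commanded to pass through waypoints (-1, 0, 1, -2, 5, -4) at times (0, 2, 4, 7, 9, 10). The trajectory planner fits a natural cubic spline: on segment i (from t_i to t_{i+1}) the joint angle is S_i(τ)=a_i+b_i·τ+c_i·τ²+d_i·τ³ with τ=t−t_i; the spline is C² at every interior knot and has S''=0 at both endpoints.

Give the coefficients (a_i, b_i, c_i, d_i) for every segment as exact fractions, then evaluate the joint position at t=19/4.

  seg 0: a=-1 b=119/478 c=0 d=15/239
  seg 1: a=0 b=479/478 c=90/239 d=-75/239
  seg 2: a=1 b=-601/478 c=-360/239 d=761/1434
  seg 3: a=-2 b=964/239 c=1563/478 d=-3381/1912
  seg 4: a=5 b=-1963/478 c=-7017/956 d=2339/956
S(19/4) = -17327/30592

Δ: Δ0=1/2, Δ1=1/2, Δ2=-1, Δ3=7/2, Δ4=-9
row 1: diag=8, rhs=0; c'=1/4, d'=0
row 2: denom=10−2·1/4=19/2; d'=(-9−2·0)/(19/2)=-18/19
row 3: denom=10−3·6/19=172/19; d'=(27−3·-18/19)/(172/19)=567/172
row 4: denom=6−2·19/86=239/43; d'=(-75−2·567/172)/(239/43)=-7017/478
back: M4=-7017/478
back: M3=567/172−19/86·-7017/478=1563/239
back: M2=-18/19−6/19·1563/239=-720/239
back: M1=0−1/4·-720/239=180/239
M: M0=0, M1=180/239, M2=-720/239, M3=1563/239, M4=-7017/478, M5=0
seg 0: a=-1, c=M0/2=0, d=(M1−M0)/(6·2)=15/239, b=Δ0−h0·(2M0+M1)/6=119/478
seg 1: a=0, c=M1/2=90/239, d=(M2−M1)/(6·2)=-75/239, b=Δ1−h1·(2M1+M2)/6=479/478
seg 2: a=1, c=M2/2=-360/239, d=(M3−M2)/(6·3)=761/1434, b=Δ2−h2·(2M2+M3)/6=-601/478
seg 3: a=-2, c=M3/2=1563/478, d=(M4−M3)/(6·2)=-3381/1912, b=Δ3−h3·(2M3+M4)/6=964/239
seg 4: a=5, c=M4/2=-7017/956, d=(M5−M4)/(6·1)=2339/956, b=Δ4−h4·(2M4+M5)/6=-1963/478
t_q=19/4 → seg 2, τ=3/4; S=1+-601/478·τ+-360/239·τ²+761/1434·τ³=-17327/30592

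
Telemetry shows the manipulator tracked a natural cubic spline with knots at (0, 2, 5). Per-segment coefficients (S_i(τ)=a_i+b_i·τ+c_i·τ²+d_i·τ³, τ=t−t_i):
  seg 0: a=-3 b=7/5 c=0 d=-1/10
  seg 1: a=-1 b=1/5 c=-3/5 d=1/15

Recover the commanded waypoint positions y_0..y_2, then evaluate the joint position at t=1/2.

y_0=-3 y_1=-1 y_2=-4
S(1/2) = -37/16

y_0 = S_0(0) = a_0 = -3
y_1 = S_1(0) = a_1 = -1
y_2 = S_1(3) = -4
t_q=1/2 is in segment 0 (τ=1/2); S_0(τ)=-37/16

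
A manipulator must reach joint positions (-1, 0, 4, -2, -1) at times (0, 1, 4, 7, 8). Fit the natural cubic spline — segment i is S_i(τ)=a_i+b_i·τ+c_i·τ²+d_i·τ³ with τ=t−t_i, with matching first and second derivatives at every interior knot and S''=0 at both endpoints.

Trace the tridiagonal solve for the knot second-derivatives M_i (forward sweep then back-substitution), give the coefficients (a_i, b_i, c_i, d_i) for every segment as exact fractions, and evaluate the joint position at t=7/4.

Δ: Δ0=1, Δ1=4/3, Δ2=-2, Δ3=1
row 1: diag=8, rhs=2; c'=3/8, d'=1/4
row 2: denom=12−3·3/8=87/8; d'=(-20−3·1/4)/(87/8)=-166/87
row 3: denom=8−3·8/29=208/29; d'=(18−3·-166/87)/(208/29)=43/13
back: M3=43/13
back: M2=-166/87−8/29·43/13=-110/39
back: M1=1/4−3/8·-110/39=17/13
M: M0=0, M1=17/13, M2=-110/39, M3=43/13, M4=0
seg 0: a=-1, c=M0/2=0, d=(M1−M0)/(6·1)=17/78, b=Δ0−h0·(2M0+M1)/6=61/78
seg 1: a=0, c=M1/2=17/26, d=(M2−M1)/(6·3)=-161/702, b=Δ1−h1·(2M1+M2)/6=56/39
seg 2: a=4, c=M2/2=-55/39, d=(M3−M2)/(6·3)=239/702, b=Δ2−h2·(2M2+M3)/6=-5/6
seg 3: a=-2, c=M3/2=43/26, d=(M4−M3)/(6·1)=-43/78, b=Δ3−h3·(2M3+M4)/6=-4/39
t_q=7/4 → seg 1, τ=3/4; S=0+56/39·τ+17/26·τ²+-161/702·τ³=2243/1664

  seg 0: a=-1 b=61/78 c=0 d=17/78
  seg 1: a=0 b=56/39 c=17/26 d=-161/702
  seg 2: a=4 b=-5/6 c=-55/39 d=239/702
  seg 3: a=-2 b=-4/39 c=43/26 d=-43/78
S(7/4) = 2243/1664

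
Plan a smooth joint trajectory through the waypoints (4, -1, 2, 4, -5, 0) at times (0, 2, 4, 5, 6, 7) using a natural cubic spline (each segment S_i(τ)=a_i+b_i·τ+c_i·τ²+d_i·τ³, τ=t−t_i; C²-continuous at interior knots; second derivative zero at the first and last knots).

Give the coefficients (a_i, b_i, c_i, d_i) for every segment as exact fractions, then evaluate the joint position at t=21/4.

Δ: Δ0=-5/2, Δ1=3/2, Δ2=2, Δ3=-9, Δ4=5
row 1: diag=8, rhs=24; c'=1/4, d'=3
row 2: denom=6−2·1/4=11/2; d'=(3−2·3)/(11/2)=-6/11
row 3: denom=4−1·2/11=42/11; d'=(-66−1·-6/11)/(42/11)=-120/7
row 4: denom=4−1·11/42=157/42; d'=(84−1·-120/7)/(157/42)=4248/157
back: M4=4248/157
back: M3=-120/7−11/42·4248/157=-3804/157
back: M2=-6/11−2/11·-3804/157=606/157
back: M1=3−1/4·606/157=639/314
M: M0=0, M1=639/314, M2=606/157, M3=-3804/157, M4=4248/157, M5=0
seg 0: a=4, c=M0/2=0, d=(M1−M0)/(6·2)=213/1256, b=Δ0−h0·(2M0+M1)/6=-499/157
seg 1: a=-1, c=M1/2=639/628, d=(M2−M1)/(6·2)=191/1256, b=Δ1−h1·(2M1+M2)/6=-359/314
seg 2: a=2, c=M2/2=303/157, d=(M3−M2)/(6·1)=-735/157, b=Δ2−h2·(2M2+M3)/6=746/157
seg 3: a=4, c=M3/2=-1902/157, d=(M4−M3)/(6·1)=1342/157, b=Δ3−h3·(2M3+M4)/6=-853/157
seg 4: a=-5, c=M4/2=2124/157, d=(M5−M4)/(6·1)=-708/157, b=Δ4−h4·(2M4+M5)/6=-631/157
t_q=21/4 → seg 3, τ=1/4; S=4+-853/157·τ+-1902/157·τ²+1342/157·τ³=10139/5024

  seg 0: a=4 b=-499/157 c=0 d=213/1256
  seg 1: a=-1 b=-359/314 c=639/628 d=191/1256
  seg 2: a=2 b=746/157 c=303/157 d=-735/157
  seg 3: a=4 b=-853/157 c=-1902/157 d=1342/157
  seg 4: a=-5 b=-631/157 c=2124/157 d=-708/157
S(21/4) = 10139/5024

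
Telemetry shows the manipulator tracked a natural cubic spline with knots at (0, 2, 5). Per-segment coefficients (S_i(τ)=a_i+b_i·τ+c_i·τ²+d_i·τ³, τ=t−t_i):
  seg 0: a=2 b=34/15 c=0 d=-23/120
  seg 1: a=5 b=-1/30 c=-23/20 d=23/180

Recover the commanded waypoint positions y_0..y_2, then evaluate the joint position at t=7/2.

y_0 = S_0(0) = a_0 = 2
y_1 = S_1(0) = a_1 = 5
y_2 = S_1(3) = -2
t_q=7/2 is in segment 1 (τ=3/2); S_1(τ)=447/160

y_0=2 y_1=5 y_2=-2
S(7/2) = 447/160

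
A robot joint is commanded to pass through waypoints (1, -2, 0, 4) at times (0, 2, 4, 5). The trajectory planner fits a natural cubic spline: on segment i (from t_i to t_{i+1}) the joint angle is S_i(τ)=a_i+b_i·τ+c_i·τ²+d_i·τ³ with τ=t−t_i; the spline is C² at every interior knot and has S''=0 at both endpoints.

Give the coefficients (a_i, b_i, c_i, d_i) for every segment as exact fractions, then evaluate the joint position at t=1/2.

  seg 0: a=1 b=-21/11 c=0 d=9/88
  seg 1: a=-2 b=-15/22 c=27/44 d=5/44
  seg 2: a=0 b=69/22 c=57/44 d=-19/44
S(1/2) = 41/704

Δ: Δ0=-3/2, Δ1=1, Δ2=4
row 1: diag=8, rhs=15; c'=1/4, d'=15/8
row 2: denom=6−2·1/4=11/2; d'=(18−2·15/8)/(11/2)=57/22
back: M2=57/22
back: M1=15/8−1/4·57/22=27/22
M: M0=0, M1=27/22, M2=57/22, M3=0
seg 0: a=1, c=M0/2=0, d=(M1−M0)/(6·2)=9/88, b=Δ0−h0·(2M0+M1)/6=-21/11
seg 1: a=-2, c=M1/2=27/44, d=(M2−M1)/(6·2)=5/44, b=Δ1−h1·(2M1+M2)/6=-15/22
seg 2: a=0, c=M2/2=57/44, d=(M3−M2)/(6·1)=-19/44, b=Δ2−h2·(2M2+M3)/6=69/22
t_q=1/2 → seg 0, τ=1/2; S=1+-21/11·τ+0·τ²+9/88·τ³=41/704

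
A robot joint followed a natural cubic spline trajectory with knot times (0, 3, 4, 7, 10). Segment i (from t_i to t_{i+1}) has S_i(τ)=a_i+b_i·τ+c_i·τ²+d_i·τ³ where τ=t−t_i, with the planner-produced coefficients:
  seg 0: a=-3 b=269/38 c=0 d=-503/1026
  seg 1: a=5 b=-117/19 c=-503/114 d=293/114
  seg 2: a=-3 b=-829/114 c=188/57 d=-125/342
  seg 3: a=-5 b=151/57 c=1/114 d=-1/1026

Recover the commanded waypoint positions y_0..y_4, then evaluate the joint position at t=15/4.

y_0 = S_0(0) = a_0 = -3
y_1 = S_1(0) = a_1 = 5
y_2 = S_2(0) = a_2 = -3
y_3 = S_3(0) = a_3 = -5
y_4 = S_3(3) = 3
t_q=15/4 is in segment 1 (τ=3/4); S_1(τ)=-2471/2432

y_0=-3 y_1=5 y_2=-3 y_3=-5 y_4=3
S(15/4) = -2471/2432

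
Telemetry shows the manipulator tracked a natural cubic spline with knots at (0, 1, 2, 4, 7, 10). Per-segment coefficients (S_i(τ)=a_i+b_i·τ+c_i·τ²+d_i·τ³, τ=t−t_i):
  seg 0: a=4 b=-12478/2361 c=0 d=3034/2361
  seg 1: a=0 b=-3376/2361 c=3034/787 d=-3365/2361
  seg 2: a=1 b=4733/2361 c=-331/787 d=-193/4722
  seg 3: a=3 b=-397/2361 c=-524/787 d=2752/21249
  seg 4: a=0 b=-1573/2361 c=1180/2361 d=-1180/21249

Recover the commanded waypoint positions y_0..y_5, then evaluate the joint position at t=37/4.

y_0 = S_0(0) = a_0 = 4
y_1 = S_1(0) = a_1 = 0
y_2 = S_2(0) = a_2 = 1
y_3 = S_3(0) = a_3 = 3
y_4 = S_4(0) = a_4 = 0
y_5 = S_4(3) = 1
t_q=37/4 is in segment 4 (τ=9/4); S_4(τ)=5019/12592

y_0=4 y_1=0 y_2=1 y_3=3 y_4=0 y_5=1
S(37/4) = 5019/12592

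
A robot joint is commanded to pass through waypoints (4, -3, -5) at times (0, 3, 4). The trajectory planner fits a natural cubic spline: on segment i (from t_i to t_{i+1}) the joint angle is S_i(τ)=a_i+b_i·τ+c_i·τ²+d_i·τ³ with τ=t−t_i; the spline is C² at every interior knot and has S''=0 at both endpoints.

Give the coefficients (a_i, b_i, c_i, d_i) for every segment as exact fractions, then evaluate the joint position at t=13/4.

Δ: Δ0=-7/3, Δ1=-2
row 1: diag=8, rhs=2; c'=1/8, d'=1/4
back: M1=1/4
M: M0=0, M1=1/4, M2=0
seg 0: a=4, c=M0/2=0, d=(M1−M0)/(6·3)=1/72, b=Δ0−h0·(2M0+M1)/6=-59/24
seg 1: a=-3, c=M1/2=1/8, d=(M2−M1)/(6·1)=-1/24, b=Δ1−h1·(2M1+M2)/6=-25/12
t_q=13/4 → seg 1, τ=1/4; S=-3+-25/12·τ+1/8·τ²+-1/24·τ³=-1799/512

  seg 0: a=4 b=-59/24 c=0 d=1/72
  seg 1: a=-3 b=-25/12 c=1/8 d=-1/24
S(13/4) = -1799/512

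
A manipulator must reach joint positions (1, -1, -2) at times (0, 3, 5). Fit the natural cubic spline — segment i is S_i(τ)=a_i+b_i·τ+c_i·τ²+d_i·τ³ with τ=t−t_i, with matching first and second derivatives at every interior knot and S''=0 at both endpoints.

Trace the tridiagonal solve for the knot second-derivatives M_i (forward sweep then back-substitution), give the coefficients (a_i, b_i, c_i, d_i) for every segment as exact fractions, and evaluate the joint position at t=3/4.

Δ: Δ0=-2/3, Δ1=-1/2
row 1: diag=10, rhs=1; c'=1/5, d'=1/10
back: M1=1/10
M: M0=0, M1=1/10, M2=0
seg 0: a=1, c=M0/2=0, d=(M1−M0)/(6·3)=1/180, b=Δ0−h0·(2M0+M1)/6=-43/60
seg 1: a=-1, c=M1/2=1/20, d=(M2−M1)/(6·2)=-1/120, b=Δ1−h1·(2M1+M2)/6=-17/30
t_q=3/4 → seg 0, τ=3/4; S=1+-43/60·τ+0·τ²+1/180·τ³=119/256

  seg 0: a=1 b=-43/60 c=0 d=1/180
  seg 1: a=-1 b=-17/30 c=1/20 d=-1/120
S(3/4) = 119/256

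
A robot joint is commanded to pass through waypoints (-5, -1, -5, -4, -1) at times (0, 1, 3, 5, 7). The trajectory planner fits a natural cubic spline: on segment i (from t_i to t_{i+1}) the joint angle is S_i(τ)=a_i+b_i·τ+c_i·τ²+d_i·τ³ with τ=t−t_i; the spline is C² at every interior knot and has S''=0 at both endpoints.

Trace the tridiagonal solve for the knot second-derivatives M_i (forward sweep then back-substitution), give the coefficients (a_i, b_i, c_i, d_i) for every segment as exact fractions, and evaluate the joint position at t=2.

  seg 0: a=-5 b=427/82 c=0 d=-99/82
  seg 1: a=-1 b=65/41 c=-297/82 d=75/82
  seg 2: a=-5 b=-79/41 c=153/82 d=-107/328
  seg 3: a=-4 b=133/82 c=-15/164 d=5/328
S(2) = -87/41

Δ: Δ0=4, Δ1=-2, Δ2=1/2, Δ3=3/2
row 1: diag=6, rhs=-36; c'=1/3, d'=-6
row 2: denom=8−2·1/3=22/3; d'=(15−2·-6)/(22/3)=81/22
row 3: denom=8−2·3/11=82/11; d'=(6−2·81/22)/(82/11)=-15/82
back: M3=-15/82
back: M2=81/22−3/11·-15/82=153/41
back: M1=-6−1/3·153/41=-297/41
M: M0=0, M1=-297/41, M2=153/41, M3=-15/82, M4=0
seg 0: a=-5, c=M0/2=0, d=(M1−M0)/(6·1)=-99/82, b=Δ0−h0·(2M0+M1)/6=427/82
seg 1: a=-1, c=M1/2=-297/82, d=(M2−M1)/(6·2)=75/82, b=Δ1−h1·(2M1+M2)/6=65/41
seg 2: a=-5, c=M2/2=153/82, d=(M3−M2)/(6·2)=-107/328, b=Δ2−h2·(2M2+M3)/6=-79/41
seg 3: a=-4, c=M3/2=-15/164, d=(M4−M3)/(6·2)=5/328, b=Δ3−h3·(2M3+M4)/6=133/82
t_q=2 → seg 1, τ=1; S=-1+65/41·τ+-297/82·τ²+75/82·τ³=-87/41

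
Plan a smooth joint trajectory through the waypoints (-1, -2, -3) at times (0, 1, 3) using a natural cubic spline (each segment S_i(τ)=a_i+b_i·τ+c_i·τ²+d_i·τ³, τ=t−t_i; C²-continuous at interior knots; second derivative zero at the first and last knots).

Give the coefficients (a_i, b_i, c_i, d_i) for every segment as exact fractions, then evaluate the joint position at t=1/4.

  seg 0: a=-1 b=-13/12 c=0 d=1/12
  seg 1: a=-2 b=-5/6 c=1/4 d=-1/24
S(1/4) = -325/256

Δ: Δ0=-1, Δ1=-1/2
row 1: diag=6, rhs=3; c'=1/3, d'=1/2
back: M1=1/2
M: M0=0, M1=1/2, M2=0
seg 0: a=-1, c=M0/2=0, d=(M1−M0)/(6·1)=1/12, b=Δ0−h0·(2M0+M1)/6=-13/12
seg 1: a=-2, c=M1/2=1/4, d=(M2−M1)/(6·2)=-1/24, b=Δ1−h1·(2M1+M2)/6=-5/6
t_q=1/4 → seg 0, τ=1/4; S=-1+-13/12·τ+0·τ²+1/12·τ³=-325/256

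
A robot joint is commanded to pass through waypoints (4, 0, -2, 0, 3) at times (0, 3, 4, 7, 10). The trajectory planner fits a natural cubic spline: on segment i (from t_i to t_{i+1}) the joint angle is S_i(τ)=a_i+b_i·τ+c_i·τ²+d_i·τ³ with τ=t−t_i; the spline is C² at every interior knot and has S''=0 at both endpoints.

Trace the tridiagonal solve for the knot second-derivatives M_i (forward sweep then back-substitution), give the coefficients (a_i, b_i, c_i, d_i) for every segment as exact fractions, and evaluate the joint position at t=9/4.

Δ: Δ0=-4/3, Δ1=-2, Δ2=2/3, Δ3=1
row 1: diag=8, rhs=-4; c'=1/8, d'=-1/2
row 2: denom=8−1·1/8=63/8; d'=(16−1·-1/2)/(63/8)=44/21
row 3: denom=12−3·8/21=76/7; d'=(2−3·44/21)/(76/7)=-15/38
back: M3=-15/38
back: M2=44/21−8/21·-15/38=128/57
back: M1=-1/2−1/8·128/57=-89/114
M: M0=0, M1=-89/114, M2=128/57, M3=-15/38, M4=0
seg 0: a=4, c=M0/2=0, d=(M1−M0)/(6·3)=-89/2052, b=Δ0−h0·(2M0+M1)/6=-215/228
seg 1: a=0, c=M1/2=-89/228, d=(M2−M1)/(6·1)=115/228, b=Δ1−h1·(2M1+M2)/6=-241/114
seg 2: a=-2, c=M2/2=64/57, d=(M3−M2)/(6·3)=-301/2052, b=Δ2−h2·(2M2+M3)/6=-105/76
seg 3: a=0, c=M3/2=-15/76, d=(M4−M3)/(6·3)=5/228, b=Δ3−h3·(2M3+M4)/6=53/38
t_q=9/4 → seg 0, τ=9/4; S=4+-215/228·τ+0·τ²+-89/2052·τ³=6733/4864

  seg 0: a=4 b=-215/228 c=0 d=-89/2052
  seg 1: a=0 b=-241/114 c=-89/228 d=115/228
  seg 2: a=-2 b=-105/76 c=64/57 d=-301/2052
  seg 3: a=0 b=53/38 c=-15/76 d=5/228
S(9/4) = 6733/4864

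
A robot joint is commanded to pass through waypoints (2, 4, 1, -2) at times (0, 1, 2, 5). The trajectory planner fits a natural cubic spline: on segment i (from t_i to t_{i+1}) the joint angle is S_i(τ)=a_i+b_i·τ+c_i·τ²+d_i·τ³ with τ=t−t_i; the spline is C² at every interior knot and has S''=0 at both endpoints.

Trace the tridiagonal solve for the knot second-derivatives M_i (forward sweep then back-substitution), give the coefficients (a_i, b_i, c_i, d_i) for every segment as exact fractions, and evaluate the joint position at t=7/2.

  seg 0: a=2 b=104/31 c=0 d=-42/31
  seg 1: a=4 b=-22/31 c=-126/31 d=55/31
  seg 2: a=1 b=-109/31 c=39/31 d=-13/93
S(7/2) = -475/248

Δ: Δ0=2, Δ1=-3, Δ2=-1
row 1: diag=4, rhs=-30; c'=1/4, d'=-15/2
row 2: denom=8−1·1/4=31/4; d'=(12−1·-15/2)/(31/4)=78/31
back: M2=78/31
back: M1=-15/2−1/4·78/31=-252/31
M: M0=0, M1=-252/31, M2=78/31, M3=0
seg 0: a=2, c=M0/2=0, d=(M1−M0)/(6·1)=-42/31, b=Δ0−h0·(2M0+M1)/6=104/31
seg 1: a=4, c=M1/2=-126/31, d=(M2−M1)/(6·1)=55/31, b=Δ1−h1·(2M1+M2)/6=-22/31
seg 2: a=1, c=M2/2=39/31, d=(M3−M2)/(6·3)=-13/93, b=Δ2−h2·(2M2+M3)/6=-109/31
t_q=7/2 → seg 2, τ=3/2; S=1+-109/31·τ+39/31·τ²+-13/93·τ³=-475/248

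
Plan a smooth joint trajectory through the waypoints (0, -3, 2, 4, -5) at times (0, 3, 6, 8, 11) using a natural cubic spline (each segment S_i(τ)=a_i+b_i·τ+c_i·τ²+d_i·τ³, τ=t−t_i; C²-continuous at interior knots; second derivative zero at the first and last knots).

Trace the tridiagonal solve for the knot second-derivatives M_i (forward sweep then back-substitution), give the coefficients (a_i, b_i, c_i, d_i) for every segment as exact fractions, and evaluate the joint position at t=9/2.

Δ: Δ0=-1, Δ1=5/3, Δ2=1, Δ3=-3
row 1: diag=12, rhs=16; c'=1/4, d'=4/3
row 2: denom=10−3·1/4=37/4; d'=(-4−3·4/3)/(37/4)=-32/37
row 3: denom=10−2·8/37=354/37; d'=(-24−2·-32/37)/(354/37)=-412/177
back: M3=-412/177
back: M2=-32/37−8/37·-412/177=-64/177
back: M1=4/3−1/4·-64/177=84/59
M: M0=0, M1=84/59, M2=-64/177, M3=-412/177, M4=0
seg 0: a=0, c=M0/2=0, d=(M1−M0)/(6·3)=14/177, b=Δ0−h0·(2M0+M1)/6=-101/59
seg 1: a=-3, c=M1/2=42/59, d=(M2−M1)/(6·3)=-158/1593, b=Δ1−h1·(2M1+M2)/6=25/59
seg 2: a=2, c=M2/2=-32/177, d=(M3−M2)/(6·2)=-29/177, b=Δ2−h2·(2M2+M3)/6=119/59
seg 3: a=4, c=M3/2=-206/177, d=(M4−M3)/(6·3)=206/1593, b=Δ3−h3·(2M3+M4)/6=-119/177
t_q=9/2 → seg 1, τ=3/2; S=-3+25/59·τ+42/59·τ²+-158/1593·τ³=-259/236

  seg 0: a=0 b=-101/59 c=0 d=14/177
  seg 1: a=-3 b=25/59 c=42/59 d=-158/1593
  seg 2: a=2 b=119/59 c=-32/177 d=-29/177
  seg 3: a=4 b=-119/177 c=-206/177 d=206/1593
S(9/2) = -259/236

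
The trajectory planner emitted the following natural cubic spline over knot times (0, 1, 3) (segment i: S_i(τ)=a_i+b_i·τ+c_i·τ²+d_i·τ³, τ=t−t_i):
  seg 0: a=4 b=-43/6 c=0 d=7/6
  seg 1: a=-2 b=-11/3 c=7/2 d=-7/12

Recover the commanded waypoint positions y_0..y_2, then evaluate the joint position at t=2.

y_0 = S_0(0) = a_0 = 4
y_1 = S_1(0) = a_1 = -2
y_2 = S_1(2) = 0
t_q=2 is in segment 1 (τ=1); S_1(τ)=-11/4

y_0=4 y_1=-2 y_2=0
S(2) = -11/4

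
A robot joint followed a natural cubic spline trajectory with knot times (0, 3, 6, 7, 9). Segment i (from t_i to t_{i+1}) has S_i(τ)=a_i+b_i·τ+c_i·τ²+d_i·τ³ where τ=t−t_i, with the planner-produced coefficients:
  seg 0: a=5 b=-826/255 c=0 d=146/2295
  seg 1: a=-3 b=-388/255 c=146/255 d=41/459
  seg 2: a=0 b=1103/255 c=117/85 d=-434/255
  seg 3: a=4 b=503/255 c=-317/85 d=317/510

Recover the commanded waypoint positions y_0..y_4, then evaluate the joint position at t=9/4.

y_0=5 y_1=-3 y_2=0 y_3=4 y_4=-2
S(9/4) = -4253/2720

y_0 = S_0(0) = a_0 = 5
y_1 = S_1(0) = a_1 = -3
y_2 = S_2(0) = a_2 = 0
y_3 = S_3(0) = a_3 = 4
y_4 = S_3(2) = -2
t_q=9/4 is in segment 0 (τ=9/4); S_0(τ)=-4253/2720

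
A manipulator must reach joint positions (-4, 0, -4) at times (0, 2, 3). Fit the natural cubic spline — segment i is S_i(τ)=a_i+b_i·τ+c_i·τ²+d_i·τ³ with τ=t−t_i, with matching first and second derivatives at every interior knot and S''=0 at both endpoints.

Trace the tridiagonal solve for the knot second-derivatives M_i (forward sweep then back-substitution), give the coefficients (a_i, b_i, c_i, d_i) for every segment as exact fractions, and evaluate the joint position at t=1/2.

Δ: Δ0=2, Δ1=-4
row 1: diag=6, rhs=-36; c'=1/6, d'=-6
back: M1=-6
M: M0=0, M1=-6, M2=0
seg 0: a=-4, c=M0/2=0, d=(M1−M0)/(6·2)=-1/2, b=Δ0−h0·(2M0+M1)/6=4
seg 1: a=0, c=M1/2=-3, d=(M2−M1)/(6·1)=1, b=Δ1−h1·(2M1+M2)/6=-2
t_q=1/2 → seg 0, τ=1/2; S=-4+4·τ+0·τ²+-1/2·τ³=-33/16

  seg 0: a=-4 b=4 c=0 d=-1/2
  seg 1: a=0 b=-2 c=-3 d=1
S(1/2) = -33/16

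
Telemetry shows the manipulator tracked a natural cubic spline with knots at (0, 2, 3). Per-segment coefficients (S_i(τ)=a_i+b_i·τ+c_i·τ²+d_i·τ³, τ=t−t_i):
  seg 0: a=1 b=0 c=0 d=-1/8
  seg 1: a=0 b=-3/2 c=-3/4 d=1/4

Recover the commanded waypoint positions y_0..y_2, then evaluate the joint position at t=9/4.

y_0=1 y_1=0 y_2=-2
S(9/4) = -107/256

y_0 = S_0(0) = a_0 = 1
y_1 = S_1(0) = a_1 = 0
y_2 = S_1(1) = -2
t_q=9/4 is in segment 1 (τ=1/4); S_1(τ)=-107/256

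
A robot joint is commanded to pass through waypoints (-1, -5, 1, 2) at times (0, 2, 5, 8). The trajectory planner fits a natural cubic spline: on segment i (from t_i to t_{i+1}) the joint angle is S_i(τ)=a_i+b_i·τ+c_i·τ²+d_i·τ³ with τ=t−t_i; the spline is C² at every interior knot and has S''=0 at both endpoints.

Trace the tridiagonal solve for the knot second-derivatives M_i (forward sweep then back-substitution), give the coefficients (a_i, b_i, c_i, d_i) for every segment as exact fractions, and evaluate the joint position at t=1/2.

Δ: Δ0=-2, Δ1=2, Δ2=1/3
row 1: diag=10, rhs=24; c'=3/10, d'=12/5
row 2: denom=12−3·3/10=111/10; d'=(-10−3·12/5)/(111/10)=-172/111
back: M2=-172/111
back: M1=12/5−3/10·-172/111=106/37
M: M0=0, M1=106/37, M2=-172/111, M3=0
seg 0: a=-1, c=M0/2=0, d=(M1−M0)/(6·2)=53/222, b=Δ0−h0·(2M0+M1)/6=-328/111
seg 1: a=-5, c=M1/2=53/37, d=(M2−M1)/(6·3)=-245/999, b=Δ1−h1·(2M1+M2)/6=-10/111
seg 2: a=1, c=M2/2=-86/111, d=(M3−M2)/(6·3)=86/999, b=Δ2−h2·(2M2+M3)/6=209/111
t_q=1/2 → seg 0, τ=1/2; S=-1+-328/111·τ+0·τ²+53/222·τ³=-1449/592

  seg 0: a=-1 b=-328/111 c=0 d=53/222
  seg 1: a=-5 b=-10/111 c=53/37 d=-245/999
  seg 2: a=1 b=209/111 c=-86/111 d=86/999
S(1/2) = -1449/592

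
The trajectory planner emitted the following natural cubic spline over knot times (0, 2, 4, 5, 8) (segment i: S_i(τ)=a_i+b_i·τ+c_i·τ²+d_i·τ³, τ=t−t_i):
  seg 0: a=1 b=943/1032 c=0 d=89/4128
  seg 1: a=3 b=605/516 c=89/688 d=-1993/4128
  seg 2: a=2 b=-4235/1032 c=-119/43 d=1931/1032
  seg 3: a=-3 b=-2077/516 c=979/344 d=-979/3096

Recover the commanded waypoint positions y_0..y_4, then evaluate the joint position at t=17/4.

y_0 = S_0(0) = a_0 = 1
y_1 = S_1(0) = a_1 = 3
y_2 = S_2(0) = a_2 = 2
y_3 = S_3(0) = a_3 = -3
y_4 = S_3(3) = 2
t_q=17/4 is in segment 2 (τ=1/4); S_2(τ)=18281/22016

y_0=1 y_1=3 y_2=2 y_3=-3 y_4=2
S(17/4) = 18281/22016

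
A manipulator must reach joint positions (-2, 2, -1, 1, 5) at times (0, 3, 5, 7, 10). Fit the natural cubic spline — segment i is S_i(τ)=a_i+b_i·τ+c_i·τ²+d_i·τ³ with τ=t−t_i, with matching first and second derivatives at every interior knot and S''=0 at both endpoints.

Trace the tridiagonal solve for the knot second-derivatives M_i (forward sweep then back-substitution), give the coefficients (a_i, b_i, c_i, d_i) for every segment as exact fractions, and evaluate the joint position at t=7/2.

Δ: Δ0=4/3, Δ1=-3/2, Δ2=1, Δ3=4/3
row 1: diag=10, rhs=-17; c'=1/5, d'=-17/10
row 2: denom=8−2·1/5=38/5; d'=(15−2·-17/10)/(38/5)=46/19
row 3: denom=10−2·5/19=180/19; d'=(2−2·46/19)/(180/19)=-3/10
back: M3=-3/10
back: M2=46/19−5/19·-3/10=5/2
back: M1=-17/10−1/5·5/2=-11/5
M: M0=0, M1=-11/5, M2=5/2, M3=-3/10, M4=0
seg 0: a=-2, c=M0/2=0, d=(M1−M0)/(6·3)=-11/90, b=Δ0−h0·(2M0+M1)/6=73/30
seg 1: a=2, c=M1/2=-11/10, d=(M2−M1)/(6·2)=47/120, b=Δ1−h1·(2M1+M2)/6=-13/15
seg 2: a=-1, c=M2/2=5/4, d=(M3−M2)/(6·2)=-7/30, b=Δ2−h2·(2M2+M3)/6=-17/30
seg 3: a=1, c=M3/2=-3/20, d=(M4−M3)/(6·3)=1/60, b=Δ3−h3·(2M3+M4)/6=49/30
t_q=7/2 → seg 1, τ=1/2; S=2+-13/15·τ+-11/10·τ²+47/120·τ³=429/320

  seg 0: a=-2 b=73/30 c=0 d=-11/90
  seg 1: a=2 b=-13/15 c=-11/10 d=47/120
  seg 2: a=-1 b=-17/30 c=5/4 d=-7/30
  seg 3: a=1 b=49/30 c=-3/20 d=1/60
S(7/2) = 429/320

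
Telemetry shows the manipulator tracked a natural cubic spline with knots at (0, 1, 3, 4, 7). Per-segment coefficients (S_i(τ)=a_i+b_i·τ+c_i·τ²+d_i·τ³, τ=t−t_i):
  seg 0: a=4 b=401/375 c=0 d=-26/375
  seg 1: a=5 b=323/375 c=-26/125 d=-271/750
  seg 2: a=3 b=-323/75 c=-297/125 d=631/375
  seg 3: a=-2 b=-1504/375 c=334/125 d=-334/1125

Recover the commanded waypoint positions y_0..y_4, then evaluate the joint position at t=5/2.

y_0=4 y_1=5 y_2=3 y_3=-2 y_4=2
S(5/2) = 9209/2000

y_0 = S_0(0) = a_0 = 4
y_1 = S_1(0) = a_1 = 5
y_2 = S_2(0) = a_2 = 3
y_3 = S_3(0) = a_3 = -2
y_4 = S_3(3) = 2
t_q=5/2 is in segment 1 (τ=3/2); S_1(τ)=9209/2000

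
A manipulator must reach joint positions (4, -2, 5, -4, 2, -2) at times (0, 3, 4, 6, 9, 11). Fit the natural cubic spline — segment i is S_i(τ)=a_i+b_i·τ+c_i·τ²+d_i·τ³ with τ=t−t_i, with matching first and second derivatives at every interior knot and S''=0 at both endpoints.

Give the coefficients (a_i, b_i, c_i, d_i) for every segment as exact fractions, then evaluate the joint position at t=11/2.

Δ: Δ0=-2, Δ1=7, Δ2=-9/2, Δ3=2, Δ4=-2
row 1: diag=8, rhs=54; c'=1/8, d'=27/4
row 2: denom=6−1·1/8=47/8; d'=(-69−1·27/4)/(47/8)=-606/47
row 3: denom=10−2·16/47=438/47; d'=(39−2·-606/47)/(438/47)=1015/146
row 4: denom=10−3·47/146=1319/146; d'=(-24−3·1015/146)/(1319/146)=-6549/1319
back: M4=-6549/1319
back: M3=1015/146−47/146·-6549/1319=11278/1319
back: M2=-606/47−16/47·11278/1319=-20846/1319
back: M1=27/4−1/8·-20846/1319=11509/1319
M: M0=0, M1=11509/1319, M2=-20846/1319, M3=11278/1319, M4=-6549/1319, M5=0
seg 0: a=4, c=M0/2=0, d=(M1−M0)/(6·3)=11509/23742, b=Δ0−h0·(2M0+M1)/6=-16785/2638
seg 1: a=-2, c=M1/2=11509/2638, d=(M2−M1)/(6·1)=-10785/2638, b=Δ1−h1·(2M1+M2)/6=8871/1319
seg 2: a=5, c=M2/2=-10423/1319, d=(M3−M2)/(6·2)=2677/1319, b=Δ2−h2·(2M2+M3)/6=8405/2638
seg 3: a=-4, c=M3/2=5639/1319, d=(M4−M3)/(6·3)=-17827/23742, b=Δ3−h3·(2M3+M4)/6=-10731/2638
seg 4: a=2, c=M4/2=-6549/2638, d=(M5−M4)/(6·2)=2183/5276, b=Δ4−h4·(2M4+M5)/6=1728/1319
t_q=11/2 → seg 2, τ=3/2; S=5+8405/2638·τ+-10423/1319·τ²+2677/1319·τ³=-12145/10552

  seg 0: a=4 b=-16785/2638 c=0 d=11509/23742
  seg 1: a=-2 b=8871/1319 c=11509/2638 d=-10785/2638
  seg 2: a=5 b=8405/2638 c=-10423/1319 d=2677/1319
  seg 3: a=-4 b=-10731/2638 c=5639/1319 d=-17827/23742
  seg 4: a=2 b=1728/1319 c=-6549/2638 d=2183/5276
S(11/2) = -12145/10552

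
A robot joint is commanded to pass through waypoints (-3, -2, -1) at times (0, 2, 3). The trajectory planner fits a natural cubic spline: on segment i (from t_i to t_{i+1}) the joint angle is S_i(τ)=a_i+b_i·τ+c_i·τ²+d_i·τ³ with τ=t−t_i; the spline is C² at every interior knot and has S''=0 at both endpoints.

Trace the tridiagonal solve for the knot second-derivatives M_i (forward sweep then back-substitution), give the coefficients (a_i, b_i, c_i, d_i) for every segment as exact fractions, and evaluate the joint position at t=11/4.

Δ: Δ0=1/2, Δ1=1
row 1: diag=6, rhs=3; c'=1/6, d'=1/2
back: M1=1/2
M: M0=0, M1=1/2, M2=0
seg 0: a=-3, c=M0/2=0, d=(M1−M0)/(6·2)=1/24, b=Δ0−h0·(2M0+M1)/6=1/3
seg 1: a=-2, c=M1/2=1/4, d=(M2−M1)/(6·1)=-1/12, b=Δ1−h1·(2M1+M2)/6=5/6
t_q=11/4 → seg 1, τ=3/4; S=-2+5/6·τ+1/4·τ²+-1/12·τ³=-325/256

  seg 0: a=-3 b=1/3 c=0 d=1/24
  seg 1: a=-2 b=5/6 c=1/4 d=-1/12
S(11/4) = -325/256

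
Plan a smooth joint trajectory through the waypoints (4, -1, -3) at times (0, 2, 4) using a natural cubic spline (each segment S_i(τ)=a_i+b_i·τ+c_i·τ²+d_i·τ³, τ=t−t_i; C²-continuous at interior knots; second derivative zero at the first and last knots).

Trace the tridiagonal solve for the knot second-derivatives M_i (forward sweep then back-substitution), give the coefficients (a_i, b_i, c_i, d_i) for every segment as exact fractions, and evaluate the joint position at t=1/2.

Δ: Δ0=-5/2, Δ1=-1
row 1: diag=8, rhs=9; c'=1/4, d'=9/8
back: M1=9/8
M: M0=0, M1=9/8, M2=0
seg 0: a=4, c=M0/2=0, d=(M1−M0)/(6·2)=3/32, b=Δ0−h0·(2M0+M1)/6=-23/8
seg 1: a=-1, c=M1/2=9/16, d=(M2−M1)/(6·2)=-3/32, b=Δ1−h1·(2M1+M2)/6=-7/4
t_q=1/2 → seg 0, τ=1/2; S=4+-23/8·τ+0·τ²+3/32·τ³=659/256

  seg 0: a=4 b=-23/8 c=0 d=3/32
  seg 1: a=-1 b=-7/4 c=9/16 d=-3/32
S(1/2) = 659/256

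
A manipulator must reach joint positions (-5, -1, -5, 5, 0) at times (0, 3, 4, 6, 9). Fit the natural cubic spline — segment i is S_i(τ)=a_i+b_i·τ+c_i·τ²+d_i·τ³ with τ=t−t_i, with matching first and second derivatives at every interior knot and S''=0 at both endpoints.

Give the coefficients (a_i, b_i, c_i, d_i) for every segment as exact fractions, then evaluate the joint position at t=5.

  seg 0: a=-5 b=895/219 c=0 d=-67/219
  seg 1: a=-1 b=-914/219 c=-201/73 d=641/219
  seg 2: a=-5 b=-197/219 c=440/73 d=-337/219
  seg 3: a=5 b=1039/219 c=-234/73 d=26/73
S(5) = -103/73

Δ: Δ0=4/3, Δ1=-4, Δ2=5, Δ3=-5/3
row 1: diag=8, rhs=-32; c'=1/8, d'=-4
row 2: denom=6−1·1/8=47/8; d'=(54−1·-4)/(47/8)=464/47
row 3: denom=10−2·16/47=438/47; d'=(-40−2·464/47)/(438/47)=-468/73
back: M3=-468/73
back: M2=464/47−16/47·-468/73=880/73
back: M1=-4−1/8·880/73=-402/73
M: M0=0, M1=-402/73, M2=880/73, M3=-468/73, M4=0
seg 0: a=-5, c=M0/2=0, d=(M1−M0)/(6·3)=-67/219, b=Δ0−h0·(2M0+M1)/6=895/219
seg 1: a=-1, c=M1/2=-201/73, d=(M2−M1)/(6·1)=641/219, b=Δ1−h1·(2M1+M2)/6=-914/219
seg 2: a=-5, c=M2/2=440/73, d=(M3−M2)/(6·2)=-337/219, b=Δ2−h2·(2M2+M3)/6=-197/219
seg 3: a=5, c=M3/2=-234/73, d=(M4−M3)/(6·3)=26/73, b=Δ3−h3·(2M3+M4)/6=1039/219
t_q=5 → seg 2, τ=1; S=-5+-197/219·τ+440/73·τ²+-337/219·τ³=-103/73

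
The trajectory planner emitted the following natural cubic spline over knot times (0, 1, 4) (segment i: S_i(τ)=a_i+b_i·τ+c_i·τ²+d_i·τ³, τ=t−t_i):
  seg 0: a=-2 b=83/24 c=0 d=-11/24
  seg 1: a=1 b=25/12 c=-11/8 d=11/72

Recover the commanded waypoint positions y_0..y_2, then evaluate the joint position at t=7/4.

y_0=-2 y_1=1 y_2=-1
S(7/4) = 949/512

y_0 = S_0(0) = a_0 = -2
y_1 = S_1(0) = a_1 = 1
y_2 = S_1(3) = -1
t_q=7/4 is in segment 1 (τ=3/4); S_1(τ)=949/512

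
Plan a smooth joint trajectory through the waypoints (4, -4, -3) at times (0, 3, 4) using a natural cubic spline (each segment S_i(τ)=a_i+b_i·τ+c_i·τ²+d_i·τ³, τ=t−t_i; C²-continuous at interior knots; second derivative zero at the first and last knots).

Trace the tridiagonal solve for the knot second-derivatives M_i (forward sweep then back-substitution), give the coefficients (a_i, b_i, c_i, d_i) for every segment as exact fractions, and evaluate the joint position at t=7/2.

  seg 0: a=4 b=-97/24 c=0 d=11/72
  seg 1: a=-4 b=1/12 c=11/8 d=-11/24
S(7/2) = -235/64

Δ: Δ0=-8/3, Δ1=1
row 1: diag=8, rhs=22; c'=1/8, d'=11/4
back: M1=11/4
M: M0=0, M1=11/4, M2=0
seg 0: a=4, c=M0/2=0, d=(M1−M0)/(6·3)=11/72, b=Δ0−h0·(2M0+M1)/6=-97/24
seg 1: a=-4, c=M1/2=11/8, d=(M2−M1)/(6·1)=-11/24, b=Δ1−h1·(2M1+M2)/6=1/12
t_q=7/2 → seg 1, τ=1/2; S=-4+1/12·τ+11/8·τ²+-11/24·τ³=-235/64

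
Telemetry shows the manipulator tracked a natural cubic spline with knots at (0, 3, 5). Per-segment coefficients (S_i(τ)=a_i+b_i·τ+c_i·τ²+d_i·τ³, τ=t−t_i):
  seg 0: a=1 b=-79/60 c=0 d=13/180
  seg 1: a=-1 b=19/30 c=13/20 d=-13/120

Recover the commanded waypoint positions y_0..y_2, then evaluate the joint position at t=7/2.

y_0 = S_0(0) = a_0 = 1
y_1 = S_1(0) = a_1 = -1
y_2 = S_1(2) = 2
t_q=7/2 is in segment 1 (τ=1/2); S_1(τ)=-171/320

y_0=1 y_1=-1 y_2=2
S(7/2) = -171/320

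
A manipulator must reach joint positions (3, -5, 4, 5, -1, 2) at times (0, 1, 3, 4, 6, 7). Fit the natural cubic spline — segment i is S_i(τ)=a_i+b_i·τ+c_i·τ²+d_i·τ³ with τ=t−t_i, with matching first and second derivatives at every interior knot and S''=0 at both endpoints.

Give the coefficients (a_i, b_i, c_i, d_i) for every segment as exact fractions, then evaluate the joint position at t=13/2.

Δ: Δ0=-8, Δ1=9/2, Δ2=1, Δ3=-3, Δ4=3
row 1: diag=6, rhs=75; c'=1/3, d'=25/2
row 2: denom=6−2·1/3=16/3; d'=(-21−2·25/2)/(16/3)=-69/8
row 3: denom=6−1·3/16=93/16; d'=(-24−1·-69/8)/(93/16)=-82/31
row 4: denom=6−2·32/93=494/93; d'=(36−2·-82/31)/(494/93)=1920/247
back: M4=1920/247
back: M3=-82/31−32/93·1920/247=-1314/247
back: M2=-69/8−3/16·-1314/247=-1884/247
back: M1=25/2−1/3·-1884/247=7431/494
M: M0=0, M1=7431/494, M2=-1884/247, M3=-1314/247, M4=1920/247, M5=0
seg 0: a=3, c=M0/2=0, d=(M1−M0)/(6·1)=2477/988, b=Δ0−h0·(2M0+M1)/6=-10381/988
seg 1: a=-5, c=M1/2=7431/988, d=(M2−M1)/(6·2)=-3733/1976, b=Δ1−h1·(2M1+M2)/6=-1475/494
seg 2: a=4, c=M2/2=-942/247, d=(M3−M2)/(6·1)=5/13, b=Δ2−h2·(2M2+M3)/6=1094/247
seg 3: a=5, c=M3/2=-657/247, d=(M4−M3)/(6·2)=539/494, b=Δ3−h3·(2M3+M4)/6=-505/247
seg 4: a=-1, c=M4/2=960/247, d=(M5−M4)/(6·1)=-320/247, b=Δ4−h4·(2M4+M5)/6=101/247
t_q=13/2 → seg 4, τ=1/2; S=-1+101/247·τ+960/247·τ²+-320/247·τ³=7/494

  seg 0: a=3 b=-10381/988 c=0 d=2477/988
  seg 1: a=-5 b=-1475/494 c=7431/988 d=-3733/1976
  seg 2: a=4 b=1094/247 c=-942/247 d=5/13
  seg 3: a=5 b=-505/247 c=-657/247 d=539/494
  seg 4: a=-1 b=101/247 c=960/247 d=-320/247
S(13/2) = 7/494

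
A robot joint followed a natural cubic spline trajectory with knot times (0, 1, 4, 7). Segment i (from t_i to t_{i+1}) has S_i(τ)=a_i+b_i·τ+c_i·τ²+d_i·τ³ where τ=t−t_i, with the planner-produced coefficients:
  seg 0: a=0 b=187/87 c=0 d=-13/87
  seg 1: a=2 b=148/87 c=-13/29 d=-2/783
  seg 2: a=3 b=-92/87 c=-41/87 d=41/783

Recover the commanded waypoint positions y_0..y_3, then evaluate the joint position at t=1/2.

y_0=0 y_1=2 y_2=3 y_3=-3
S(1/2) = 245/232

y_0 = S_0(0) = a_0 = 0
y_1 = S_1(0) = a_1 = 2
y_2 = S_2(0) = a_2 = 3
y_3 = S_2(3) = -3
t_q=1/2 is in segment 0 (τ=1/2); S_0(τ)=245/232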